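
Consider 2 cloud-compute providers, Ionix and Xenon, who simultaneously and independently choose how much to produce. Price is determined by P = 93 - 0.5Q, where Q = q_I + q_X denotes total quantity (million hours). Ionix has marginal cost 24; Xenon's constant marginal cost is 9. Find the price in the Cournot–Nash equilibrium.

42

Ionix's profit: π_I = (93 - 0.5Q)q_I - (24q_I). Setting ∂π_I/∂q_I = 0: 69 - q_I - (1/2)(q_X) = 0.
Xenon's profit: π_X = (93 - 0.5Q)q_X - (9q_X). Setting ∂π_X/∂q_X = 0: 84 - q_X - (1/2)(q_I) = 0.
Best responses: q_I = (69 - (1/2)q_X), q_X = (84 - (1/2)q_I).
Substituting one into the other gives q_I = 36 and q_X = 66.
Total output Q = 102, so price P = 93 - (1/2)·102 = 42.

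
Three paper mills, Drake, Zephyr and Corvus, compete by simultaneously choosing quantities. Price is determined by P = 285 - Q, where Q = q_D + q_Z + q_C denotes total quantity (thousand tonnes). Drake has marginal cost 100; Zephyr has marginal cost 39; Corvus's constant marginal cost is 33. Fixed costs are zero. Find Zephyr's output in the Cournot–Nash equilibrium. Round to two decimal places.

Drake's profit: π_D = (285 - Q)q_D - (100q_D). Setting ∂π_D/∂q_D = 0: 185 - 2q_D - (q_Z + q_C) = 0.
Zephyr's profit: π_Z = (285 - Q)q_Z - (39q_Z). Setting ∂π_Z/∂q_Z = 0: 246 - 2q_Z - (q_D + q_C) = 0.
Corvus's profit: π_C = (285 - Q)q_C - (33q_C). Setting ∂π_C/∂q_C = 0: 252 - 2q_C - (q_D + q_Z) = 0.
Summing all 3 equations gives 683 − 4Q = 0, hence Q = 683/4.
Back-substituting: q_D = (185 − 683/4) = 57/4, q_Z = (246 − 683/4) = 301/4, q_C = (252 − 683/4) = 325/4.

75.25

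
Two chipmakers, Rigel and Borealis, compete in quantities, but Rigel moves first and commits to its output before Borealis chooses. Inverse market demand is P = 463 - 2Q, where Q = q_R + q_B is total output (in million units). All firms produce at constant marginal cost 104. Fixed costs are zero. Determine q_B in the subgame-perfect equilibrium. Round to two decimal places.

The follower Borealis best-responds to any q_R: π_B = (463 - 2Q)q_B - 104q_B.
Setting the follower's marginal profit to zero, 359 - 2q_R - 4q_B = 0, i.e. q_B = (359 - 2q_R)/4.
The leader anticipates this reaction. Substituting into P = 463 - 2Q gives P = 567/2 - q_R, so π_R = (567/2 - q_R)q_R - 104q_R.
Leader FOC: 359/2 - 2q_R = 0, so q_R = 359/4.
Then q_B = (359 - 2·(359/4))/4 = 359/8.

44.88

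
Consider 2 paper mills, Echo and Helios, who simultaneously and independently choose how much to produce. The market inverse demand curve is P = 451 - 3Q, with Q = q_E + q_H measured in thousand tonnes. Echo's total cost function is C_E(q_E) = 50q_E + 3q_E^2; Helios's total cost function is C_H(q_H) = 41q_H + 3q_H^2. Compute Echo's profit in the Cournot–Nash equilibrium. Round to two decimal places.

4224.11

Echo's profit: π_E = (451 - 3Q)q_E - (50q_E + 3q_E²). Setting ∂π_E/∂q_E = 0: 401 - 12q_E - 3(q_H) = 0.
Helios's first-order condition: 410 - 12q_H - 3(q_E) = 0.
Rearranging gives the reaction functions q_E = (401 - 3q_H)/12 and q_H = (410 - 3q_E)/12.
Substituting one into the other gives q_E = 398/15 and q_H = 413/15.
Price P = 451 - 3·(811/15) = 1444/5.
Echo's profit: (1444/5)·(398/15) - 50·(398/15) - 3(398/15)² = 4224.1067.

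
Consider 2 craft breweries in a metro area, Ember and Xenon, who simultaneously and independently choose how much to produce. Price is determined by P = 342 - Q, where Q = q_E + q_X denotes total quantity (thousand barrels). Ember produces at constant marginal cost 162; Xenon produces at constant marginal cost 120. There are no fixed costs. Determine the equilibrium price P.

208

Ember's profit: π_E = (342 - Q)q_E - (162q_E). Setting ∂π_E/∂q_E = 0: 180 - 2q_E - (q_X) = 0.
Xenon's first-order condition: 222 - 2q_X - (q_E) = 0.
Best responses: q_E = (180 - q_X)/2, q_X = (222 - q_E)/2.
Substituting one into the other gives q_E = 46 and q_X = 88.
Total output Q = 134, so price P = 342 - 134 = 208.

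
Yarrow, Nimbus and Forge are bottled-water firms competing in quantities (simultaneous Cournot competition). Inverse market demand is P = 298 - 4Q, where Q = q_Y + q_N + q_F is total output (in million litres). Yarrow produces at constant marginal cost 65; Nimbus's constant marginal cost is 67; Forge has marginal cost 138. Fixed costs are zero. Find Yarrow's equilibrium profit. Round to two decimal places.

1482.25

Yarrow's profit: π_Y = (298 - 4Q)q_Y - (65q_Y). Setting ∂π_Y/∂q_Y = 0: 233 - 8q_Y - 4(q_N + q_F) = 0.
Nimbus's profit: π_N = (298 - 4Q)q_N - (67q_N). Setting ∂π_N/∂q_N = 0: 231 - 8q_N - 4(q_Y + q_F) = 0.
Forge's first-order condition: 160 - 8q_F - 4(q_Y + q_N) = 0.
Adding the 3 conditions: 624 − 8Q − 8Q = 0, i.e. Q = 39.
Back-substituting: q_Y = (233 − 156)/4 = 77/4, q_N = (231 − 156)/4 = 75/4, q_F = (160 − 156)/4 = 1.
Price P = 298 - 4·39 = 142.
Yarrow's profit: (142 - 65)·(77/4) = 1482.2500.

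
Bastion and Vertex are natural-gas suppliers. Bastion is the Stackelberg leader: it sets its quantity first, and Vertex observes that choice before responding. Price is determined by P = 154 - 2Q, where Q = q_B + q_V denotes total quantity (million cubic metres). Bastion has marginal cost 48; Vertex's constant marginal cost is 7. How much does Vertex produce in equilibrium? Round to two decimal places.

Solve by backward induction. Given q_B, the follower Vertex maximises π_V = (154 - 2q_B - 2q_V)q_V - 7q_V.
∂π_V/∂q_V = 147 - 2q_B - 4q_V = 0 gives the reaction function q_V = (147 - 2q_B)/4.
Bastion substitutes q_V(q_B) into its own profit: π_B = q_B(154 - 2q_B - (147 - 2q_B)/2) - 48q_B = (161/2 - q_B)q_B - 48q_B.
The leader's first-order condition 65/2 - 2q_B = 0 yields q_B = 65/4.
Then q_V = (147 - 2·(65/4))/4 = 229/8.

28.63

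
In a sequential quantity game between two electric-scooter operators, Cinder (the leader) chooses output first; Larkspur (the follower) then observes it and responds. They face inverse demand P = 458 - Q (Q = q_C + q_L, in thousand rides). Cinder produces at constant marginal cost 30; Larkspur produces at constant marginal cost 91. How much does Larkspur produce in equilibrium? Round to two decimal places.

Solve by backward induction. Given q_C, the follower Larkspur maximises π_L = (458 - q_C - q_L)q_L - 91q_L.
Follower FOC: 367 - q_C - 2q_L = 0, so q_L(q_C) = (367 - q_C)/2.
Cinder substitutes q_L(q_C) into its own profit: π_C = q_C(458 - q_C - (367 - q_C)/2) - 30q_C = (549/2 - (1/2)q_C)q_C - 30q_C.
Leader FOC: 489/2 - q_C = 0, so q_C = 489/2.
Then q_L = (367 - 489/2)/2 = 245/4.

61.25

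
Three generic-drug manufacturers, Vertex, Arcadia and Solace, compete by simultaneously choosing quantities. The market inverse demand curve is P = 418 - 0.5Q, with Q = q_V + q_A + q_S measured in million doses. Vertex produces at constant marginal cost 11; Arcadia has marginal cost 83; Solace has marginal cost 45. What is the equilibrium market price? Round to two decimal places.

139.25

Vertex's profit: π_V = (418 - 0.5Q)q_V - (11q_V). Setting ∂π_V/∂q_V = 0: 407 - q_V - (1/2)(q_A + q_S) = 0.
Arcadia's first-order condition: 335 - q_A - (1/2)(q_V + q_S) = 0.
Solace's profit: π_S = (418 - 0.5Q)q_S - (45q_S). Setting ∂π_S/∂q_S = 0: 373 - q_S - (1/2)(q_V + q_A) = 0.
Adding the 3 conditions: 1115 − Q − Q = 0, i.e. Q = 1115/2.
Back-substituting: q_V = (407 − 1115/4)/(1/2) = 513/2, q_A = (335 − 1115/4)/(1/2) = 225/2, q_S = (373 − 1115/4)/(1/2) = 377/2.
Total output Q = 1115/2, so price P = 418 - (1/2)·(1115/2) = 557/4.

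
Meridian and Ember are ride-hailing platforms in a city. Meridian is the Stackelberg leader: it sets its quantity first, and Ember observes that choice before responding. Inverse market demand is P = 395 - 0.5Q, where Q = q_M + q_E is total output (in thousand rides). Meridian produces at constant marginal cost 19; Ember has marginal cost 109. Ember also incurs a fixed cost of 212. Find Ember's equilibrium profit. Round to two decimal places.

1192.50

The follower Ember best-responds to any q_M: π_E = (395 - 0.5Q)q_E - 109q_E.
∂π_E/∂q_E = 286 - (1/2)q_M - q_E = 0 gives the reaction function q_E = (286 - (1/2)q_M).
The leader anticipates this reaction. Substituting into P = 395 - 0.5Q gives P = 252 - (1/4)q_M, so π_M = (252 - (1/4)q_M)q_M - 19q_M.
Leader FOC: 233 - (1/2)q_M = 0, so q_M = 466.
Then q_E = (286 - (1/2)·466) = 53.
Price P = 395 - (1/2)·519 = 271/2.
Ember's profit: (271/2 - 109)·53 - 212 = 1192.5000.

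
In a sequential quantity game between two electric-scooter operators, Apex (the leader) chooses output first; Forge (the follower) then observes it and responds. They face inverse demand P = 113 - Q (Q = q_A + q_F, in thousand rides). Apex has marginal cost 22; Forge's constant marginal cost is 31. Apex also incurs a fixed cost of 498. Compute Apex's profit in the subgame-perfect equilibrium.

Solve by backward induction. Given q_A, the follower Forge maximises π_F = (113 - q_A - q_F)q_F - 31q_F.
∂π_F/∂q_F = 82 - q_A - 2q_F = 0 gives the reaction function q_F = (82 - q_A)/2.
The leader anticipates this reaction. Substituting into P = 113 - Q gives P = 72 - (1/2)q_A, so π_A = (72 - (1/2)q_A)q_A - 22q_A.
The leader's first-order condition 50 - q_A = 0 yields q_A = 50.
Then q_F = (82 - 50)/2 = 16.
Price P = 113 - 66 = 47.
Apex's profit: (47 - 22)·50 - 498 = 752.

752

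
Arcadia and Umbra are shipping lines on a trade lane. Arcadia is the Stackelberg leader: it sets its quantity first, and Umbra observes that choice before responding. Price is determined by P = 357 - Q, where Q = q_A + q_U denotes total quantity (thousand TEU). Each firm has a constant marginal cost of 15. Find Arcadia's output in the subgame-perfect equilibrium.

171

Solve by backward induction. Given q_A, the follower Umbra maximises π_U = (357 - q_A - q_U)q_U - 15q_U.
Follower FOC: 342 - q_A - 2q_U = 0, so q_U(q_A) = (342 - q_A)/2.
Arcadia substitutes q_U(q_A) into its own profit: π_A = q_A(357 - q_A - (342 - q_A)/2) - 15q_A = (186 - (1/2)q_A)q_A - 15q_A.
Maximising: ∂π_A/∂q_A = 171 - q_A = 0, giving q_A = 171.
Then q_U = (342 - 171)/2 = 171/2.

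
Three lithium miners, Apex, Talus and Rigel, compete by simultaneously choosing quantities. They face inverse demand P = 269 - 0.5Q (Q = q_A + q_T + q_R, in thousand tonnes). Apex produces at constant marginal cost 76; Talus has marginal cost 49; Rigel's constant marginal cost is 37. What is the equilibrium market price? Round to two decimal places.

107.75

Apex's profit: π_A = (269 - 0.5Q)q_A - (76q_A). Setting ∂π_A/∂q_A = 0: 193 - q_A - (1/2)(q_T + q_R) = 0.
Talus's first-order condition: 220 - q_T - (1/2)(q_A + q_R) = 0.
Rigel's first-order condition: 232 - q_R - (1/2)(q_A + q_T) = 0.
Adding the 3 conditions: 645 − Q − Q = 0, i.e. Q = 645/2.
Back-substituting: q_A = (193 − 645/4)/(1/2) = 127/2, q_T = (220 − 645/4)/(1/2) = 235/2, q_R = (232 − 645/4)/(1/2) = 283/2.
Total output Q = 645/2, so price P = 269 - (1/2)·(645/2) = 431/4.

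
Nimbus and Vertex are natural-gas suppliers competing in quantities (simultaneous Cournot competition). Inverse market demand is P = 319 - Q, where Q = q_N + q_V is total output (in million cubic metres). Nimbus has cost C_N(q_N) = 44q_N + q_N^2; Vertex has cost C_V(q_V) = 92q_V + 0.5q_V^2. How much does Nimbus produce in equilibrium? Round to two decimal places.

54.36

Nimbus's profit: π_N = (319 - Q)q_N - (44q_N + q_N²). Setting ∂π_N/∂q_N = 0: 275 - 4q_N - (q_V) = 0.
Vertex's first-order condition: 227 - 3q_V - (q_N) = 0.
Rearranging gives the reaction functions q_N = (275 - q_V)/4 and q_V = (227 - q_N)/3.
Solving the pair: q_N = 598/11, q_V = 633/11.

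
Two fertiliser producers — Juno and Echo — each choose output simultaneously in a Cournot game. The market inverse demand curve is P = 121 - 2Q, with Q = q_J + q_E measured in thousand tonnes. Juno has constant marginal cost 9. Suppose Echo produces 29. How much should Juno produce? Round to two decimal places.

With the rival's output fixed at 29, Juno's profit is π_J = (121 - 2·29 - 2q_J)q_J - (9q_J) = (63 - 2q_J)q_J - (9q_J).
∂π_J/∂q_J = 54 - 4q_J = 0, so q_J = 27/2.

13.50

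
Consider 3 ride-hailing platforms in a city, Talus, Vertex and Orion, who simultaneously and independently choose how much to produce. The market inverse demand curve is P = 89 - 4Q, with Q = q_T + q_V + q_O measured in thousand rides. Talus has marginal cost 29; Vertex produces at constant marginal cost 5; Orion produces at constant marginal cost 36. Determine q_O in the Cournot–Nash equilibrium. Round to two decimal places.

Talus's profit: π_T = (89 - 4Q)q_T - (29q_T). Setting ∂π_T/∂q_T = 0: 60 - 8q_T - 4(q_V + q_O) = 0.
Vertex's profit: π_V = (89 - 4Q)q_V - (5q_V). Setting ∂π_V/∂q_V = 0: 84 - 8q_V - 4(q_T + q_O) = 0.
Orion's profit: π_O = (89 - 4Q)q_O - (36q_O). Setting ∂π_O/∂q_O = 0: 53 - 8q_O - 4(q_T + q_V) = 0.
Adding the 3 conditions: 197 − 8Q − 8Q = 0, i.e. Q = 197/16.
Back-substituting: q_T = (60 − 197/4)/4 = 43/16, q_V = (84 − 197/4)/4 = 139/16, q_O = (53 − 197/4)/4 = 15/16.

0.94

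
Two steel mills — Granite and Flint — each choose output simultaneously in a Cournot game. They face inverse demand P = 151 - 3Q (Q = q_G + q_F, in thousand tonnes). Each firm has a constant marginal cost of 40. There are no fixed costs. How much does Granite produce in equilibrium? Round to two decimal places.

12.33

A representative firm's profit is π_i = q_i(151 - 3Q) - 40q_i.
Setting ∂π_i/∂q_i = 0 with rivals' quantities fixed: 111 - 6q_i - 3q_j = 0.
With identical firms every q_j equals q_i, so q_j = q_i and 111 = 9q_i, giving q_i = 37/3.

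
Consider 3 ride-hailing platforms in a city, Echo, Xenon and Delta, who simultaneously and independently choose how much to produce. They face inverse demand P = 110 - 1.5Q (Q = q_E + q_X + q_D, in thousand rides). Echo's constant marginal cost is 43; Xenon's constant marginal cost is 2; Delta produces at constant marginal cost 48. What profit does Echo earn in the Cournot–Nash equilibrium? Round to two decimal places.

40.04

Echo's profit: π_E = (110 - 1.5Q)q_E - (43q_E). Setting ∂π_E/∂q_E = 0: 67 - 3q_E - (3/2)(q_X + q_D) = 0.
Xenon's profit: π_X = (110 - 1.5Q)q_X - (2q_X). Setting ∂π_X/∂q_X = 0: 108 - 3q_X - (3/2)(q_E + q_D) = 0.
Delta's profit: π_D = (110 - 1.5Q)q_D - (48q_D). Setting ∂π_D/∂q_D = 0: 62 - 3q_D - (3/2)(q_E + q_X) = 0.
Adding the 3 first-order conditions: 237 − 6Q = 0, so Q = 79/2.
Back-substituting: q_E = (67 − 237/4)/(3/2) = 31/6, q_X = (108 − 237/4)/(3/2) = 65/2, q_D = (62 − 237/4)/(3/2) = 11/6.
Price P = 110 - (3/2)·(79/2) = 203/4.
Echo's profit: (203/4 - 43)·(31/6) = 961/24.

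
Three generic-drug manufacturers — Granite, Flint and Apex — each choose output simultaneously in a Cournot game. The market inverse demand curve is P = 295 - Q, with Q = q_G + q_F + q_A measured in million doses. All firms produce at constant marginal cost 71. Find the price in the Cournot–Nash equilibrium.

127

A representative firm's profit is π_i = q_i(295 - Q) - 71q_i.
First-order condition (treating rivals' output as given): 224 - 2q_i - Σ_{j≠i} q_j = 0.
By symmetry each firm produces the same amount; substituting Σ_{j≠i} q_j = 2q_i yields q_i = 224/4 = 56.
Total output Q = 168, so price P = 295 - 168 = 127.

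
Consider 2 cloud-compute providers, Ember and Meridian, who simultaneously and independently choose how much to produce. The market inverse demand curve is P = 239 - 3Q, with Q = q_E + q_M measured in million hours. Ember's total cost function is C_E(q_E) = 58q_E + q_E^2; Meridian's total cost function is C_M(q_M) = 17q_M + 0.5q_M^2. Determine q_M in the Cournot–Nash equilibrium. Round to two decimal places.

Ember's profit: π_E = (239 - 3Q)q_E - (58q_E + q_E²). Setting ∂π_E/∂q_E = 0: 181 - 8q_E - 3(q_M) = 0.
Meridian's profit: π_M = (239 - 3Q)q_M - (17q_M + (1/2)q_M²). Setting ∂π_M/∂q_M = 0: 222 - 7q_M - 3(q_E) = 0.
So q_E = (181 - 3q_M)/8 and q_M = (222 - 3q_E)/7.
Substituting one into the other gives q_E = 601/47 and q_M = 1233/47.

26.23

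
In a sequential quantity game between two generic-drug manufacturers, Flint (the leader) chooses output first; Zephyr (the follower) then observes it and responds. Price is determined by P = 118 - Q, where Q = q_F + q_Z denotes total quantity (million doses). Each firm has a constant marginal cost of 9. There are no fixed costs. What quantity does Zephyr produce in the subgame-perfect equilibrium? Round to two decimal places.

27.25

Solve by backward induction. Given q_F, the follower Zephyr maximises π_Z = (118 - q_F - q_Z)q_Z - 9q_Z.
Setting the follower's marginal profit to zero, 109 - q_F - 2q_Z = 0, i.e. q_Z = (109 - q_F)/2.
The leader anticipates this reaction. Substituting into P = 118 - Q gives P = 127/2 - (1/2)q_F, so π_F = (127/2 - (1/2)q_F)q_F - 9q_F.
Maximising: ∂π_F/∂q_F = 109/2 - q_F = 0, giving q_F = 109/2.
Then q_Z = (109 - 109/2)/2 = 109/4.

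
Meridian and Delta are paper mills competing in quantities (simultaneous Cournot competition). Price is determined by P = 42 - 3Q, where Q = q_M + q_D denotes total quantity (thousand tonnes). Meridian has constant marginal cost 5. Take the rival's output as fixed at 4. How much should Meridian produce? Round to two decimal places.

4.17

With the rival's output fixed at 4, Meridian's profit is π_M = (42 - 3·4 - 3q_M)q_M - (5q_M) = (30 - 3q_M)q_M - (5q_M).
∂π_M/∂q_M = 25 - 6q_M = 0, so q_M = 25/6.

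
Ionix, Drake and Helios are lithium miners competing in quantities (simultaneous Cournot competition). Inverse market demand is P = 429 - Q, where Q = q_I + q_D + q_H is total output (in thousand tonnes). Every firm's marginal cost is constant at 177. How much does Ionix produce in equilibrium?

63

Each firm earns π_i = (429 - Q)q_i - 177q_i.
Setting ∂π_i/∂q_i = 0 with rivals' quantities fixed: 252 - 2q_i - Σ_{j≠i} q_j = 0.
With identical firms every q_j equals q_i, so Σ_{j≠i} q_j = 2q_i and 252 = 4q_i, giving q_i = 63.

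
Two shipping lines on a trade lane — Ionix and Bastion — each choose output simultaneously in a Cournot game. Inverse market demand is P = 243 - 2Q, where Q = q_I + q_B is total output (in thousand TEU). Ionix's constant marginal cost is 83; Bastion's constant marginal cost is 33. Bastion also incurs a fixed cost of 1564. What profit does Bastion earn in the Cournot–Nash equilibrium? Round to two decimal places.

2191.56

Ionix's profit: π_I = (243 - 2Q)q_I - (83q_I). Setting ∂π_I/∂q_I = 0: 160 - 4q_I - 2(q_B) = 0.
Bastion's first-order condition: 210 - 4q_B - 2(q_I) = 0.
Best responses: q_I = (160 - 2q_B)/4, q_B = (210 - 2q_I)/4.
Solving the pair: q_I = 55/3, q_B = 130/3.
Price P = 243 - 2·(185/3) = 359/3.
Bastion's profit: (359/3 - 33)·(130/3) - 1564 = 2191.5556.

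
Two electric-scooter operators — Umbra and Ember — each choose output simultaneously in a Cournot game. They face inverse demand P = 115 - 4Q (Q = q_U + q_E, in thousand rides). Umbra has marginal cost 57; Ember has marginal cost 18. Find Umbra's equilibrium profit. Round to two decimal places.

10.03

Umbra's profit: π_U = (115 - 4Q)q_U - (57q_U). Setting ∂π_U/∂q_U = 0: 58 - 8q_U - 4(q_E) = 0.
Ember's first-order condition: 97 - 8q_E - 4(q_U) = 0.
Best responses: q_U = (58 - 4q_E)/8, q_E = (97 - 4q_U)/8.
Substituting one into the other gives q_U = 19/12 and q_E = 34/3.
Price P = 115 - 4·(155/12) = 190/3.
Umbra's profit: (190/3 - 57)·(19/12) = 361/36.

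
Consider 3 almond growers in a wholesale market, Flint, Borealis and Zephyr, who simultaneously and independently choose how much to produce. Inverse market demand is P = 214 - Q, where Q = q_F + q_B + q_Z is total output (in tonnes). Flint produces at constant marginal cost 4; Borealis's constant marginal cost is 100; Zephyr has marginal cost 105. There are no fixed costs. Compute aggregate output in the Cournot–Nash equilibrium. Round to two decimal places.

108.25

Flint's profit: π_F = (214 - Q)q_F - (4q_F). Setting ∂π_F/∂q_F = 0: 210 - 2q_F - (q_B + q_Z) = 0.
Borealis's first-order condition: 114 - 2q_B - (q_F + q_Z) = 0.
Zephyr's profit: π_Z = (214 - Q)q_Z - (105q_Z). Setting ∂π_Z/∂q_Z = 0: 109 - 2q_Z - (q_F + q_B) = 0.
Summing all 3 equations gives 433 − 4Q = 0, hence Q = 433/4.
Back-substituting: q_F = (210 − 433/4) = 407/4, q_B = (114 − 433/4) = 23/4, q_Z = (109 − 433/4) = 3/4.
Total output Q = 407/4 + 23/4 + 3/4 = 433/4.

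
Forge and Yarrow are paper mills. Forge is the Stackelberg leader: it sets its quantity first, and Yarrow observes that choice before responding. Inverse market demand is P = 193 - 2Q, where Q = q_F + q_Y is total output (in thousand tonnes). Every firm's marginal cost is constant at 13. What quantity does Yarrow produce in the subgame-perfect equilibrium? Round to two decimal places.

22.50

Solve by backward induction. Given q_F, the follower Yarrow maximises π_Y = (193 - 2q_F - 2q_Y)q_Y - 13q_Y.
∂π_Y/∂q_Y = 180 - 2q_F - 4q_Y = 0 gives the reaction function q_Y = (180 - 2q_F)/4.
Forge substitutes q_Y(q_F) into its own profit: π_F = q_F(193 - 2q_F - (180 - 2q_F)/2) - 13q_F = (103 - q_F)q_F - 13q_F.
Leader FOC: 90 - 2q_F = 0, so q_F = 45.
Then q_Y = (180 - 2·45)/4 = 45/2.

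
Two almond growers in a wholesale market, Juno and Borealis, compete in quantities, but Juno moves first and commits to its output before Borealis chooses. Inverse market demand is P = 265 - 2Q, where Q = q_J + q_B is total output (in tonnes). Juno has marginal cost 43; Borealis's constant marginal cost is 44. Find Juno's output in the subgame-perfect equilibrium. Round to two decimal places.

55.75

Solve by backward induction. Given q_J, the follower Borealis maximises π_B = (265 - 2q_J - 2q_B)q_B - 44q_B.
∂π_B/∂q_B = 221 - 2q_J - 4q_B = 0 gives the reaction function q_B = (221 - 2q_J)/4.
Juno substitutes q_B(q_J) into its own profit: π_J = q_J(265 - 2q_J - (221 - 2q_J)/2) - 43q_J = (309/2 - q_J)q_J - 43q_J.
The leader's first-order condition 223/2 - 2q_J = 0 yields q_J = 223/4.
Then q_B = (221 - 2·(223/4))/4 = 219/8.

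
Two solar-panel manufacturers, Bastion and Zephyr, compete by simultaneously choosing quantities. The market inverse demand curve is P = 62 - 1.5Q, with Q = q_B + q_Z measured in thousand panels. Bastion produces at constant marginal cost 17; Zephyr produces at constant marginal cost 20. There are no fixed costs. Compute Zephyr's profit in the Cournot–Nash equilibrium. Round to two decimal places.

112.67

Bastion's profit: π_B = (62 - 1.5Q)q_B - (17q_B). Setting ∂π_B/∂q_B = 0: 45 - 3q_B - (3/2)(q_Z) = 0.
Zephyr's first-order condition: 42 - 3q_Z - (3/2)(q_B) = 0.
So q_B = (45 - (3/2)q_Z)/3 and q_Z = (42 - (3/2)q_B)/3.
Solving the pair: q_B = 32/3, q_Z = 26/3.
Price P = 62 - (3/2)·(58/3) = 33.
Zephyr's profit: (33 - 20)·(26/3) = 338/3.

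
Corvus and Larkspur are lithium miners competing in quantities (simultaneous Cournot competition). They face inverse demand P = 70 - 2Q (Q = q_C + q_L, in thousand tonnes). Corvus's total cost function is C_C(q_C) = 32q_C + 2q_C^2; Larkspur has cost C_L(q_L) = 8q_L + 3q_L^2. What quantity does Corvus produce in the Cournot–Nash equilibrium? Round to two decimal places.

Corvus's profit: π_C = (70 - 2Q)q_C - (32q_C + 2q_C²). Setting ∂π_C/∂q_C = 0: 38 - 8q_C - 2(q_L) = 0.
Larkspur's first-order condition: 62 - 10q_L - 2(q_C) = 0.
Rearranging gives the reaction functions q_C = (38 - 2q_L)/8 and q_L = (62 - 2q_C)/10.
Solving the pair: q_C = 64/19, q_L = 105/19.

3.37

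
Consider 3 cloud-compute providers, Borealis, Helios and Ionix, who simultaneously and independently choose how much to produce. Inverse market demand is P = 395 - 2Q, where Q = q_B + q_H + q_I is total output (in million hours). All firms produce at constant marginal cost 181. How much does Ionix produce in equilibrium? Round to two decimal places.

26.75

Each firm earns π_i = (395 - 2Q)q_i - 181q_i.
First-order condition (treating rivals' output as given): 214 - 4q_i - 2·Σ_{j≠i} q_j = 0.
By symmetry each firm produces the same amount; substituting Σ_{j≠i} q_j = 2q_i yields q_i = 214/8 = 107/4.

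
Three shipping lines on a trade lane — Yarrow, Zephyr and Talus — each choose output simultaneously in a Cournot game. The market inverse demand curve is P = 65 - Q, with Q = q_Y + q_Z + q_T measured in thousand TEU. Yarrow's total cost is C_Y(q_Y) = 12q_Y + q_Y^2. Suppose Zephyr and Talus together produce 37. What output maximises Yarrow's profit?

4

With rivals' combined output fixed at 37, Yarrow's profit is π_Y = (65 - 37 - q_Y)q_Y - (12q_Y + q_Y²) = (28 - q_Y)q_Y - (12q_Y + q_Y²).
∂π_Y/∂q_Y = 16 - 4q_Y = 0, so q_Y = 4.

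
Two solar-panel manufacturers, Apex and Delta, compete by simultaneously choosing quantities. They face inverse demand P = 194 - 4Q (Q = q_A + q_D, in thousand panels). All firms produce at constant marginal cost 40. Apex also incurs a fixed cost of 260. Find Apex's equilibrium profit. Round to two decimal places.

Each firm earns π_i = (194 - 4Q)q_i - 40q_i.
Setting ∂π_i/∂q_i = 0 with rivals' quantities fixed: 154 - 8q_i - 4q_j = 0.
By symmetry each firm produces the same amount; substituting q_j = q_i yields q_i = 154/12 = 77/6.
Price P = 194 - 4·(77/3) = 274/3.
Apex's profit: (274/3 - 40)·(77/6) - 260 = 398.7778.

398.78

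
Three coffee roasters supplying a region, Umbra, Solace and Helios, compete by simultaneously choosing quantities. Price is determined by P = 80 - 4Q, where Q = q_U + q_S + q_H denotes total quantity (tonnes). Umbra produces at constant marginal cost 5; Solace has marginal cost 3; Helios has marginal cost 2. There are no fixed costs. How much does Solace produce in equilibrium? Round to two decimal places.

Umbra's profit: π_U = (80 - 4Q)q_U - (5q_U). Setting ∂π_U/∂q_U = 0: 75 - 8q_U - 4(q_S + q_H) = 0.
Solace's profit: π_S = (80 - 4Q)q_S - (3q_S). Setting ∂π_S/∂q_S = 0: 77 - 8q_S - 4(q_U + q_H) = 0.
Helios's first-order condition: 78 - 8q_H - 4(q_U + q_S) = 0.
Adding the 3 first-order conditions: 230 − 16Q = 0, so Q = 115/8.
Back-substituting: q_U = (75 − 115/2)/4 = 35/8, q_S = (77 − 115/2)/4 = 39/8, q_H = (78 − 115/2)/4 = 41/8.

4.88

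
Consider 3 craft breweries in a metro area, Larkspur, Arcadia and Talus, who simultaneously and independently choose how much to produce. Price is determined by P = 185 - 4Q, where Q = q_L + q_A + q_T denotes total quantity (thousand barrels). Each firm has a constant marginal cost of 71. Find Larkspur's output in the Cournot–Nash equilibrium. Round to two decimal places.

7.13

Each firm earns π_i = (185 - 4Q)q_i - 71q_i.
Setting ∂π_i/∂q_i = 0 with rivals' quantities fixed: 114 - 8q_i - 4·Σ_{j≠i} q_j = 0.
With identical firms every q_j equals q_i, so Σ_{j≠i} q_j = 2q_i and 114 = 16q_i, giving q_i = 57/8.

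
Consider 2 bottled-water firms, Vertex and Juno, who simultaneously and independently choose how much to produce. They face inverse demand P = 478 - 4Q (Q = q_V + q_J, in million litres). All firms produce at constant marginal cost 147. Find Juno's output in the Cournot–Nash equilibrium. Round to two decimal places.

27.58

A representative firm's profit is π_i = q_i(478 - 4Q) - 147q_i.
First-order condition (treating rivals' output as given): 331 - 8q_i - 4q_j = 0.
By symmetry each firm produces the same amount; substituting q_j = q_i yields q_i = 331/12.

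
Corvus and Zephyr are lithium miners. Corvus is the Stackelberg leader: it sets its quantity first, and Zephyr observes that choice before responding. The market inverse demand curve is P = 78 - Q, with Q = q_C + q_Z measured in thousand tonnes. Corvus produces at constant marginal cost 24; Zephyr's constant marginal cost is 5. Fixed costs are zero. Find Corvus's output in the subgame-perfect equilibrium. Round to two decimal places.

Solve by backward induction. Given q_C, the follower Zephyr maximises π_Z = (78 - q_C - q_Z)q_Z - 5q_Z.
Setting the follower's marginal profit to zero, 73 - q_C - 2q_Z = 0, i.e. q_Z = (73 - q_C)/2.
Corvus substitutes q_Z(q_C) into its own profit: π_C = q_C(78 - q_C - (73 - q_C)/2) - 24q_C = (83/2 - (1/2)q_C)q_C - 24q_C.
The leader's first-order condition 35/2 - q_C = 0 yields q_C = 35/2.
Then q_Z = (73 - 35/2)/2 = 111/4.

17.50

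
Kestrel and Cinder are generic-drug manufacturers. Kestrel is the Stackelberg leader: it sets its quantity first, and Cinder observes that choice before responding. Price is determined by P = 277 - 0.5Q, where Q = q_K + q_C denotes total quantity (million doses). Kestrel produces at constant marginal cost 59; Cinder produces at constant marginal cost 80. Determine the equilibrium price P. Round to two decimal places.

The follower Cinder best-responds to any q_K: π_C = (277 - 0.5Q)q_C - 80q_C.
∂π_C/∂q_C = 197 - (1/2)q_K - q_C = 0 gives the reaction function q_C = (197 - (1/2)q_K).
Kestrel substitutes q_C(q_K) into its own profit: π_K = q_K(277 - (1/2)q_K - (197 - (1/2)q_K)/2) - 59q_K = (357/2 - (1/4)q_K)q_K - 59q_K.
The leader's first-order condition 239/2 - (1/2)q_K = 0 yields q_K = 239.
Then q_C = (197 - (1/2)·239) = 155/2.
Total output Q = 633/2, so price P = 277 - (1/2)·(633/2) = 475/4.

118.75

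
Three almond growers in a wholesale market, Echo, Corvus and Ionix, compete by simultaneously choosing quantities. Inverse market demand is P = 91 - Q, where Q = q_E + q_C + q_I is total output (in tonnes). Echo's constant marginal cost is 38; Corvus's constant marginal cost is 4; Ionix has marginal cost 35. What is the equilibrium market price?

Echo's profit: π_E = (91 - Q)q_E - (38q_E). Setting ∂π_E/∂q_E = 0: 53 - 2q_E - (q_C + q_I) = 0.
Corvus's profit: π_C = (91 - Q)q_C - (4q_C). Setting ∂π_C/∂q_C = 0: 87 - 2q_C - (q_E + q_I) = 0.
Ionix's first-order condition: 56 - 2q_I - (q_E + q_C) = 0.
Adding the 3 conditions: 196 − 2Q − 2Q = 0, i.e. Q = 49.
Back-substituting: q_E = (53 − 49) = 4, q_C = (87 − 49) = 38, q_I = (56 − 49) = 7.
Total output Q = 49, so price P = 91 - 49 = 42.

42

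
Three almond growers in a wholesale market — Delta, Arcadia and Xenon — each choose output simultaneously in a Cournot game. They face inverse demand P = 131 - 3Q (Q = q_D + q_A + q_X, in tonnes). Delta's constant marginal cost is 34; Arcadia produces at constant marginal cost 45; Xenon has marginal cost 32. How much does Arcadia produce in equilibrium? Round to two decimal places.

5.17

Delta's profit: π_D = (131 - 3Q)q_D - (34q_D). Setting ∂π_D/∂q_D = 0: 97 - 6q_D - 3(q_A + q_X) = 0.
Arcadia's first-order condition: 86 - 6q_A - 3(q_D + q_X) = 0.
Xenon's first-order condition: 99 - 6q_X - 3(q_D + q_A) = 0.
Adding the 3 conditions: 282 − 6Q − 6Q = 0, i.e. Q = 47/2.
Back-substituting: q_D = (97 − 141/2)/3 = 53/6, q_A = (86 − 141/2)/3 = 31/6, q_X = (99 − 141/2)/3 = 19/2.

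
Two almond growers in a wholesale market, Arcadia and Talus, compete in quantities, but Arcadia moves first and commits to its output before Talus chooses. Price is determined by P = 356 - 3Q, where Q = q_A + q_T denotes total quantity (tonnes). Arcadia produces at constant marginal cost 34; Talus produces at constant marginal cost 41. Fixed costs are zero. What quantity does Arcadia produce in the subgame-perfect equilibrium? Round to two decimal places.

54.83

Solve by backward induction. Given q_A, the follower Talus maximises π_T = (356 - 3q_A - 3q_T)q_T - 41q_T.
Setting the follower's marginal profit to zero, 315 - 3q_A - 6q_T = 0, i.e. q_T = (315 - 3q_A)/6.
Arcadia substitutes q_T(q_A) into its own profit: π_A = q_A(356 - 3q_A - (315 - 3q_A)/2) - 34q_A = (397/2 - (3/2)q_A)q_A - 34q_A.
The leader's first-order condition 329/2 - 3q_A = 0 yields q_A = 329/6.
Then q_T = (315 - 3·(329/6))/6 = 301/12.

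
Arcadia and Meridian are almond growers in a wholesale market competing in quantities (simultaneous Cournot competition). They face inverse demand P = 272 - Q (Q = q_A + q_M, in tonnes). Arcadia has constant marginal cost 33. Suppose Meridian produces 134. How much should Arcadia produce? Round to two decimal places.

52.50

With the rival's output fixed at 134, Arcadia's profit is π_A = (272 - 134 - q_A)q_A - (33q_A) = (138 - q_A)q_A - (33q_A).
∂π_A/∂q_A = 105 - 2q_A = 0, so q_A = 105/2.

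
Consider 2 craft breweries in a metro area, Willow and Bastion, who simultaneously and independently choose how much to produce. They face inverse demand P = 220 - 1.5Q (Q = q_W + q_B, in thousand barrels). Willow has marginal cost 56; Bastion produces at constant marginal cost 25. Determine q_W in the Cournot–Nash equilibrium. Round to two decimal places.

29.56

Willow's profit: π_W = (220 - 1.5Q)q_W - (56q_W). Setting ∂π_W/∂q_W = 0: 164 - 3q_W - (3/2)(q_B) = 0.
Bastion's first-order condition: 195 - 3q_B - (3/2)(q_W) = 0.
Best responses: q_W = (164 - (3/2)q_B)/3, q_B = (195 - (3/2)q_W)/3.
Solving the pair: q_W = 266/9, q_B = 452/9.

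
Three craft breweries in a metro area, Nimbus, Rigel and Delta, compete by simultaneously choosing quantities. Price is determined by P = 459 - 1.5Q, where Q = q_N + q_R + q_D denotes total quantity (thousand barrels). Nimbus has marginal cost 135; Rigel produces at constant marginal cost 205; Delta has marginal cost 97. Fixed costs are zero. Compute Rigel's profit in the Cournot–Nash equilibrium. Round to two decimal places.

240.67

Nimbus's profit: π_N = (459 - 1.5Q)q_N - (135q_N). Setting ∂π_N/∂q_N = 0: 324 - 3q_N - (3/2)(q_R + q_D) = 0.
Rigel's first-order condition: 254 - 3q_R - (3/2)(q_N + q_D) = 0.
Delta's first-order condition: 362 - 3q_D - (3/2)(q_N + q_R) = 0.
Adding the 3 first-order conditions: 940 − 6Q = 0, so Q = 470/3.
Back-substituting: q_N = (324 − 235)/(3/2) = 178/3, q_R = (254 − 235)/(3/2) = 38/3, q_D = (362 − 235)/(3/2) = 254/3.
Price P = 459 - (3/2)·(470/3) = 224.
Rigel's profit: (224 - 205)·(38/3) = 722/3.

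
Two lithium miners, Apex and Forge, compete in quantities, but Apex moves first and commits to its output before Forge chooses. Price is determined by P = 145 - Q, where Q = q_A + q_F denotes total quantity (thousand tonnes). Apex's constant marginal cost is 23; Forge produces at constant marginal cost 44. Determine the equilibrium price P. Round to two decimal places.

58.75

The follower Forge best-responds to any q_A: π_F = (145 - Q)q_F - 44q_F.
∂π_F/∂q_F = 101 - q_A - 2q_F = 0 gives the reaction function q_F = (101 - q_A)/2.
Apex substitutes q_F(q_A) into its own profit: π_A = q_A(145 - q_A - (101 - q_A)/2) - 23q_A = (189/2 - (1/2)q_A)q_A - 23q_A.
The leader's first-order condition 143/2 - q_A = 0 yields q_A = 143/2.
Then q_F = (101 - 143/2)/2 = 59/4.
Total output Q = 345/4, so price P = 145 - 345/4 = 235/4.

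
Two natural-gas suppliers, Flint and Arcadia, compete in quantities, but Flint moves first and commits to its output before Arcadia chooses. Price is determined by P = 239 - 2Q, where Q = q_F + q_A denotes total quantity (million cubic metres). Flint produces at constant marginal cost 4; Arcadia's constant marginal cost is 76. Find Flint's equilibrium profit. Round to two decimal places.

The follower Arcadia best-responds to any q_F: π_A = (239 - 2Q)q_A - 76q_A.
Setting the follower's marginal profit to zero, 163 - 2q_F - 4q_A = 0, i.e. q_A = (163 - 2q_F)/4.
The leader anticipates this reaction. Substituting into P = 239 - 2Q gives P = 315/2 - q_F, so π_F = (315/2 - q_F)q_F - 4q_F.
The leader's first-order condition 307/2 - 2q_F = 0 yields q_F = 307/4.
Then q_A = (163 - 2·(307/4))/4 = 19/8.
Price P = 239 - 2·(633/8) = 323/4.
Flint's profit: (323/4 - 4)·(307/4) = 5890.5625.

5890.56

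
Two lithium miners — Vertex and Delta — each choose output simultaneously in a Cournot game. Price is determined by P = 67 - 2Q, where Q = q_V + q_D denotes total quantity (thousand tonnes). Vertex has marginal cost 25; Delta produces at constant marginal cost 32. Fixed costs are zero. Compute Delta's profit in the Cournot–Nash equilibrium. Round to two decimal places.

Vertex's profit: π_V = (67 - 2Q)q_V - (25q_V). Setting ∂π_V/∂q_V = 0: 42 - 4q_V - 2(q_D) = 0.
Delta's profit: π_D = (67 - 2Q)q_D - (32q_D). Setting ∂π_D/∂q_D = 0: 35 - 4q_D - 2(q_V) = 0.
So q_V = (42 - 2q_D)/4 and q_D = (35 - 2q_V)/4.
Substituting one into the other gives q_V = 49/6 and q_D = 14/3.
Price P = 67 - 2·(77/6) = 124/3.
Delta's profit: (124/3 - 32)·(14/3) = 392/9.

43.56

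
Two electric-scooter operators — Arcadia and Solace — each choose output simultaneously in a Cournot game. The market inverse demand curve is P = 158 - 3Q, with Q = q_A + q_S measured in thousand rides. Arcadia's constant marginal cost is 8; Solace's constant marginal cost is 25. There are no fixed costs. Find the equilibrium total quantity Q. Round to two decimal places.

31.44

Arcadia's profit: π_A = (158 - 3Q)q_A - (8q_A). Setting ∂π_A/∂q_A = 0: 150 - 6q_A - 3(q_S) = 0.
Solace's profit: π_S = (158 - 3Q)q_S - (25q_S). Setting ∂π_S/∂q_S = 0: 133 - 6q_S - 3(q_A) = 0.
Best responses: q_A = (150 - 3q_S)/6, q_S = (133 - 3q_A)/6.
Substituting one into the other gives q_A = 167/9 and q_S = 116/9.
Total output Q = 167/9 + 116/9 = 283/9.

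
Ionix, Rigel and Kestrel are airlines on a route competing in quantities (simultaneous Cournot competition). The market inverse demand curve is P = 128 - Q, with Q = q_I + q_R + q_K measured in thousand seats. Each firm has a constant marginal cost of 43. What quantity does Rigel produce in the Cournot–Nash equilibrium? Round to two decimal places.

A representative firm's profit is π_i = q_i(128 - Q) - 43q_i.
Setting ∂π_i/∂q_i = 0 with rivals' quantities fixed: 85 - 2q_i - Σ_{j≠i} q_j = 0.
With identical firms every q_j equals q_i, so Σ_{j≠i} q_j = 2q_i and 85 = 4q_i, giving q_i = 85/4.

21.25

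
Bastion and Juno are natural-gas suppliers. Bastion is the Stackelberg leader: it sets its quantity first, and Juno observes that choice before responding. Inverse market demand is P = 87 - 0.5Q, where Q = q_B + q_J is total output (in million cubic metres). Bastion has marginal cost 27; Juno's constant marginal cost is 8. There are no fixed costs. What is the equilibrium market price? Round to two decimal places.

The follower Juno best-responds to any q_B: π_J = (87 - 0.5Q)q_J - 8q_J.
∂π_J/∂q_J = 79 - (1/2)q_B - q_J = 0 gives the reaction function q_J = (79 - (1/2)q_B).
Bastion substitutes q_J(q_B) into its own profit: π_B = q_B(87 - (1/2)q_B - (79 - (1/2)q_B)/2) - 27q_B = (95/2 - (1/4)q_B)q_B - 27q_B.
Maximising: ∂π_B/∂q_B = 41/2 - (1/2)q_B = 0, giving q_B = 41.
Then q_J = (79 - (1/2)·41) = 117/2.
Total output Q = 199/2, so price P = 87 - (1/2)·(199/2) = 149/4.

37.25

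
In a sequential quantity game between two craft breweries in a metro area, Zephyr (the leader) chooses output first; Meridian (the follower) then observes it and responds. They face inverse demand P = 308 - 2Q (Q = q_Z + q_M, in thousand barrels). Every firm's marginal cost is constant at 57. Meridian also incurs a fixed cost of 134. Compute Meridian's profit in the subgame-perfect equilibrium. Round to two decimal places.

Solve by backward induction. Given q_Z, the follower Meridian maximises π_M = (308 - 2q_Z - 2q_M)q_M - 57q_M.
∂π_M/∂q_M = 251 - 2q_Z - 4q_M = 0 gives the reaction function q_M = (251 - 2q_Z)/4.
The leader anticipates this reaction. Substituting into P = 308 - 2Q gives P = 365/2 - q_Z, so π_Z = (365/2 - q_Z)q_Z - 57q_Z.
The leader's first-order condition 251/2 - 2q_Z = 0 yields q_Z = 251/4.
Then q_M = (251 - 2·(251/4))/4 = 251/8.
Price P = 308 - 2·(753/8) = 479/4.
Meridian's profit: (479/4 - 57)·(251/8) - 134 = 1834.7813.

1834.78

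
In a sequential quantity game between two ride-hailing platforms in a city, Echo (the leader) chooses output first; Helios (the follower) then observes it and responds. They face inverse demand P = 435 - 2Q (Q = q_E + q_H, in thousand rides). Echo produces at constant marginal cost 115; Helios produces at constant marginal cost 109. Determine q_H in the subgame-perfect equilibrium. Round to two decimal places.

Solve by backward induction. Given q_E, the follower Helios maximises π_H = (435 - 2q_E - 2q_H)q_H - 109q_H.
Follower FOC: 326 - 2q_E - 4q_H = 0, so q_H(q_E) = (326 - 2q_E)/4.
The leader anticipates this reaction. Substituting into P = 435 - 2Q gives P = 272 - q_E, so π_E = (272 - q_E)q_E - 115q_E.
Leader FOC: 157 - 2q_E = 0, so q_E = 157/2.
Then q_H = (326 - 2·(157/2))/4 = 169/4.

42.25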